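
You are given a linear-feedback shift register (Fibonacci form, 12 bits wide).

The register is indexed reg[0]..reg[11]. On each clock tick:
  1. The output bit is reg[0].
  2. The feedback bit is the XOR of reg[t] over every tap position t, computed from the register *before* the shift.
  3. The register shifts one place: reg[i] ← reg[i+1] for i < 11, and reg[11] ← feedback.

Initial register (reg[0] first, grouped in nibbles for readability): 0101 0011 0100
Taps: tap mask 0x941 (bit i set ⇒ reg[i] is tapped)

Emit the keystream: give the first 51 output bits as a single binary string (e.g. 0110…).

010100110100100011101110100101101001001111101111101

step | reg (before) | out | fb
   0 | 010100110100 | 0 | 1
   1 | 101001101001 | 1 | 0
   2 | 010011010010 | 0 | 0
   3 | 100110100100 | 1 | 0
   4 | 001101001000 | 0 | 1
   5 | 011010010001 | 0 | 1
   6 | 110100100011 | 1 | 1
   7 | 101001000111 | 1 | 0
   8 | 010010001110 | 0 | 1
   9 | 100100011101 | 1 | 1
  10 | 001000111011 | 0 | 1
  11 | 010001110111 | 0 | 0
  12 | 100011101110 | 1 | 1
  13 | 000111011101 | 0 | 0
  14 | 001110111010 | 0 | 0
  15 | 011101110100 | 0 | 1
  16 | 111011101001 | 1 | 0
  17 | 110111010010 | 1 | 1
  18 | 101110100101 | 1 | 1
  19 | 011101001011 | 0 | 0
  20 | 111010010110 | 1 | 1
  21 | 110100101101 | 1 | 0
  22 | 101001011010 | 1 | 0
  23 | 010010110100 | 0 | 1
  24 | 100101101001 | 1 | 0
  25 | 001011010010 | 0 | 0
  26 | 010110100100 | 0 | 1
  27 | 101101001001 | 1 | 1
  28 | 011010010011 | 0 | 1
  29 | 110100100111 | 1 | 1
  30 | 101001001111 | 1 | 1
  31 | 010010011111 | 0 | 0
  32 | 100100111110 | 1 | 1
  33 | 001001111101 | 0 | 1
  34 | 010011111011 | 0 | 1
  35 | 100111110111 | 1 | 1
  36 | 001111101111 | 0 | 1
  37 | 011111011111 | 0 | 0
  38 | 111110111110 | 1 | 1
  39 | 111101111101 | 1 | 0
  40 | 111011111010 | 1 | 1
  41 | 110111110101 | 1 | 1
  42 | 101111101011 | 1 | 0
  43 | 011111010110 | 0 | 0
  44 | 111110101100 | 1 | 1
  45 | 111101011001 | 1 | 1
  46 | 111010110011 | 1 | 1
  47 | 110101100111 | 1 | 1
  48 | 101011001111 | 1 | 1
  49 | 010110011111 | 0 | 0
  50 | 101100111110 | 1 | 1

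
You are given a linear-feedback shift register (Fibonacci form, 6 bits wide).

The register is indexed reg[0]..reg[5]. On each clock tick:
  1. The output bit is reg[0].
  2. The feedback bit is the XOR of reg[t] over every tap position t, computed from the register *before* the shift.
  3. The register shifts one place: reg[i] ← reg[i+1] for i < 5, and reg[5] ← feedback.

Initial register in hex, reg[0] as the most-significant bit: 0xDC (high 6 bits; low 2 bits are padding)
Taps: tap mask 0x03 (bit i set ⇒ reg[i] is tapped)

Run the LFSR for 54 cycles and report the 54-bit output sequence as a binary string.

tick  register→output (feedback)
  0  110111→1 (0)
  1  101110→1 (1)
  2  011101→0 (1)
  3  111011→1 (0)
  4  110110→1 (0)
  5  101100→1 (1)
  6  011001→0 (1)
  7  110011→1 (0)
  8  100110→1 (1)
  9  001101→0 (0)
 10  011010→0 (1)
 11  110101→1 (0)
 12  101010→1 (1)
 13  010101→0 (1)
 14  101011→1 (1)
 15  010111→0 (1)
 16  101111→1 (1)
 17  011111→0 (1)
 18  111111→1 (0)
 19  111110→1 (0)
 20  111100→1 (0)
 21  111000→1 (0)
 22  110000→1 (0)
 23  100000→1 (1)
 24  000001→0 (0)
 25  000010→0 (0)
 26  000100→0 (0)
 27  001000→0 (0)
 28  010000→0 (1)
 29  100001→1 (1)
 30  000011→0 (0)
 31  000110→0 (0)
 32  001100→0 (0)
 33  011000→0 (1)
 34  110001→1 (0)
 35  100010→1 (1)
 36  000101→0 (0)
 37  001010→0 (0)
 38  010100→0 (1)
 39  101001→1 (1)
 40  010011→0 (1)
 41  100111→1 (1)
 42  001111→0 (0)
 43  011110→0 (1)
 44  111101→1 (0)
 45  111010→1 (0)
 46  110100→1 (0)
 47  101000→1 (1)
 48  010001→0 (1)
 49  100011→1 (1)
 50  000111→0 (0)
 51  001110→0 (0)
 52  011100→0 (1)
 53  111001→1 (0)

110111011001101010111111000001000011000101001111010001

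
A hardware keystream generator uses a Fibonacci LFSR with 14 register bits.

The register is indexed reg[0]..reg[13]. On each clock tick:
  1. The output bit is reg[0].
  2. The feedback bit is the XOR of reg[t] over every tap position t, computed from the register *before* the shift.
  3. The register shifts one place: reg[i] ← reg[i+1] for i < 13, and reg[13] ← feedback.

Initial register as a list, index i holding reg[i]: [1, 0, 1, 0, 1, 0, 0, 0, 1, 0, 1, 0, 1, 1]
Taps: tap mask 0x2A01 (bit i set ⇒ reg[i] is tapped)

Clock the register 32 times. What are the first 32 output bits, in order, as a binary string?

k : reg_k → out_k, fb_k
0: 10101000101011 → 1, fb=0
1: 01010001010110 → 0, fb=0
2: 10100010101100 → 1, fb=0
3: 01000101011000 → 0, fb=1
4: 10001010110001 → 1, fb=1
5: 00010101100011 → 0, fb=1
6: 00101011000111 → 0, fb=0
7: 01010110001110 → 0, fb=1
8: 10101100011101 → 1, fb=0
9: 01011000111010 → 0, fb=1
10: 10110001110101 → 1, fb=0
11: 01100011101010 → 0, fb=0
12: 11000111010100 → 1, fb=1
13: 10001110101001 → 1, fb=0
14: 00011101010010 → 0, fb=1
15: 00111010100101 → 0, fb=0
16: 01110101001010 → 0, fb=0
17: 11101010010100 → 1, fb=1
18: 11010100101001 → 1, fb=0
19: 10101001010010 → 1, fb=0
20: 01010010100100 → 0, fb=1
21: 10100101001001 → 1, fb=0
22: 01001010010010 → 0, fb=1
23: 10010100100101 → 1, fb=1
24: 00101001001011 → 0, fb=1
25: 01010010010111 → 0, fb=1
26: 10100100101111 → 1, fb=1
27: 01001001011111 → 0, fb=1
28: 10010010111111 → 1, fb=0
29: 00100101111110 → 0, fb=0
30: 01001011111100 → 0, fb=0
31: 10010111111000 → 1, fb=0

10101000101011000111010100101001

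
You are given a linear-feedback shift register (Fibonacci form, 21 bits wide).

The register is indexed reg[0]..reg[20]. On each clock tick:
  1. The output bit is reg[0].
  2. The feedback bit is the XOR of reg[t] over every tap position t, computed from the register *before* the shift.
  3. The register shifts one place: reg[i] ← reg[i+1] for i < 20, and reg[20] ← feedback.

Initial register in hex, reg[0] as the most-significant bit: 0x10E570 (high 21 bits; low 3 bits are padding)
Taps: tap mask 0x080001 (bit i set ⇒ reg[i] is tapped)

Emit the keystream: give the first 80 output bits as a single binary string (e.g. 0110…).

00010000111001010111010111111001011101100010011001011100100101000011110110000101

k : reg_k → out_k, fb_k
0: 000100001110010101110 → 0, fb=1
1: 001000011100101011101 → 0, fb=0
2: 010000111001010111010 → 0, fb=1
3: 100001110010101110101 → 1, fb=1
4: 000011100101011101011 → 0, fb=1
5: 000111001010111010111 → 0, fb=1
6: 001110010101110101111 → 0, fb=1
7: 011100101011101011111 → 0, fb=1
8: 111001010111010111111 → 1, fb=0
9: 110010101110101111110 → 1, fb=0
10: 100101011101011111100 → 1, fb=1
11: 001010111010111111001 → 0, fb=0
12: 010101110101111110010 → 0, fb=1
13: 101011101011111100101 → 1, fb=1
14: 010111010111111001011 → 0, fb=1
15: 101110101111110010111 → 1, fb=0
16: 011101011111100101110 → 0, fb=1
17: 111010111111001011101 → 1, fb=1
18: 110101111110010111011 → 1, fb=0
19: 101011111100101110110 → 1, fb=0
20: 010111111001011101100 → 0, fb=0
21: 101111110010111011000 → 1, fb=1
22: 011111100101110110001 → 0, fb=0
23: 111111001011101100010 → 1, fb=0
24: 111110010111011000100 → 1, fb=1
25: 111100101110110001001 → 1, fb=1
26: 111001011101100010011 → 1, fb=0
27: 110010111011000100110 → 1, fb=0
28: 100101110110001001100 → 1, fb=1
29: 001011101100010011001 → 0, fb=0
30: 010111011000100110010 → 0, fb=1
31: 101110110001001100101 → 1, fb=1
32: 011101100010011001011 → 0, fb=1
33: 111011000100110010111 → 1, fb=0
34: 110110001001100101110 → 1, fb=0
35: 101100010011001011100 → 1, fb=1
36: 011000100110010111001 → 0, fb=0
37: 110001001100101110010 → 1, fb=0
38: 100010011001011100100 → 1, fb=1
39: 000100110010111001001 → 0, fb=0
40: 001001100101110010010 → 0, fb=1
41: 010011001011100100101 → 0, fb=0
42: 100110010111001001010 → 1, fb=0
43: 001100101110010010100 → 0, fb=0
44: 011001011100100101000 → 0, fb=0
45: 110010111001001010000 → 1, fb=1
46: 100101110010010100001 → 1, fb=1
47: 001011100100101000011 → 0, fb=1
48: 010111001001010000111 → 0, fb=1
49: 101110010010100001111 → 1, fb=0
50: 011100100101000011110 → 0, fb=1
51: 111001001010000111101 → 1, fb=1
52: 110010010100001111011 → 1, fb=0
53: 100100101000011110110 → 1, fb=0
54: 001001010000111101100 → 0, fb=0
55: 010010100001111011000 → 0, fb=0
56: 100101000011110110000 → 1, fb=1
57: 001010000111101100001 → 0, fb=0
58: 010100001111011000010 → 0, fb=1
59: 101000011110110000101 → 1, fb=1
60: 010000111101100001011 → 0, fb=1
61: 100001111011000010111 → 1, fb=0
62: 000011110110000101110 → 0, fb=1
63: 000111101100001011101 → 0, fb=0
64: 001111011000010111010 → 0, fb=1
65: 011110110000101110101 → 0, fb=0
66: 111101100001011101010 → 1, fb=0
67: 111011000010111010100 → 1, fb=1
68: 110110000101110101001 → 1, fb=1
69: 101100001011101010011 → 1, fb=0
70: 011000010111010100110 → 0, fb=1
71: 110000101110101001101 → 1, fb=1
72: 100001011101010011011 → 1, fb=0
73: 000010111010100110110 → 0, fb=1
74: 000101110101001101101 → 0, fb=0
75: 001011101010011011010 → 0, fb=1
76: 010111010100110110101 → 0, fb=0
77: 101110101001101101010 → 1, fb=0
78: 011101010011011010100 → 0, fb=0
79: 111010100110110101000 → 1, fb=1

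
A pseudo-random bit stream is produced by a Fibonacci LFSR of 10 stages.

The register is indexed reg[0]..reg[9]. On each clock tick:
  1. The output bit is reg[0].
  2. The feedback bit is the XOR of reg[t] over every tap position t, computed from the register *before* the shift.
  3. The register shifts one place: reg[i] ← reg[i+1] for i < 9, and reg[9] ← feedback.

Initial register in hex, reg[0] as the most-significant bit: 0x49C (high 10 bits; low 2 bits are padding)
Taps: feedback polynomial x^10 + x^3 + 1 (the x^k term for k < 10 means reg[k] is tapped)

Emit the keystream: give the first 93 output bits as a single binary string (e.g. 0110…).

step | reg (before) | out | fb
   0 | 0100100111 | 0 | 0
   1 | 1001001110 | 1 | 0
   2 | 0010011100 | 0 | 0
   3 | 0100111000 | 0 | 0
   4 | 1001110000 | 1 | 0
   5 | 0011100000 | 0 | 1
   6 | 0111000001 | 0 | 1
   7 | 1110000011 | 1 | 1
   8 | 1100000111 | 1 | 1
   9 | 1000001111 | 1 | 1
  10 | 0000011111 | 0 | 0
  11 | 0000111110 | 0 | 0
  12 | 0001111100 | 0 | 1
  13 | 0011111001 | 0 | 1
  14 | 0111110011 | 0 | 1
  15 | 1111100111 | 1 | 0
  16 | 1111001110 | 1 | 0
  17 | 1110011100 | 1 | 1
  18 | 1100111001 | 1 | 1
  19 | 1001110011 | 1 | 0
  20 | 0011100110 | 0 | 1
  21 | 0111001101 | 0 | 1
  22 | 1110011011 | 1 | 1
  23 | 1100110111 | 1 | 1
  24 | 1001101111 | 1 | 0
  25 | 0011011110 | 0 | 1
  26 | 0110111101 | 0 | 0
  27 | 1101111010 | 1 | 0
  28 | 1011110100 | 1 | 0
  29 | 0111101000 | 0 | 1
  30 | 1111010001 | 1 | 0
  31 | 1110100010 | 1 | 1
  32 | 1101000101 | 1 | 0
  33 | 1010001010 | 1 | 1
  34 | 0100010101 | 0 | 0
  35 | 1000101010 | 1 | 1
  36 | 0001010101 | 0 | 1
  37 | 0010101011 | 0 | 0
  38 | 0101010110 | 0 | 1
  39 | 1010101101 | 1 | 1
  40 | 0101011011 | 0 | 1
  41 | 1010110111 | 1 | 1
  42 | 0101101111 | 0 | 1
  43 | 1011011111 | 1 | 0
  44 | 0110111110 | 0 | 0
  45 | 1101111100 | 1 | 0
  46 | 1011111000 | 1 | 0
  47 | 0111110000 | 0 | 1
  48 | 1111100001 | 1 | 0
  49 | 1111000010 | 1 | 0
  50 | 1110000100 | 1 | 1
  51 | 1100001001 | 1 | 1
  52 | 1000010011 | 1 | 1
  53 | 0000100111 | 0 | 0
  54 | 0001001110 | 0 | 1
  55 | 0010011101 | 0 | 0
  56 | 0100111010 | 0 | 0
  57 | 1001110100 | 1 | 0
  58 | 0011101000 | 0 | 1
  59 | 0111010001 | 0 | 1
  60 | 1110100011 | 1 | 1
  61 | 1101000111 | 1 | 0
  62 | 1010001110 | 1 | 1
  63 | 0100011101 | 0 | 0
  64 | 1000111010 | 1 | 1
  65 | 0001110101 | 0 | 1
  66 | 0011101011 | 0 | 1
  67 | 0111010111 | 0 | 1
  68 | 1110101111 | 1 | 1
  69 | 1101011111 | 1 | 0
  70 | 1010111110 | 1 | 1
  71 | 0101111101 | 0 | 1
  72 | 1011111011 | 1 | 0
  73 | 0111110110 | 0 | 1
  74 | 1111101101 | 1 | 0
  75 | 1111011010 | 1 | 0
  76 | 1110110100 | 1 | 1
  77 | 1101101001 | 1 | 0
  78 | 1011010010 | 1 | 0
  79 | 0110100100 | 0 | 0
  80 | 1101001000 | 1 | 0
  81 | 1010010000 | 1 | 1
  82 | 0100100001 | 0 | 0
  83 | 1001000010 | 1 | 0
  84 | 0010000100 | 0 | 0
  85 | 0100001000 | 0 | 0
  86 | 1000010000 | 1 | 1
  87 | 0000100001 | 0 | 0
  88 | 0001000010 | 0 | 1
  89 | 0010000101 | 0 | 0
  90 | 0100001010 | 0 | 0
  91 | 1000010100 | 1 | 1
  92 | 0000101001 | 0 | 0

010010011100000111110011100110111101000101010110111110000100111010001110101111101101001000010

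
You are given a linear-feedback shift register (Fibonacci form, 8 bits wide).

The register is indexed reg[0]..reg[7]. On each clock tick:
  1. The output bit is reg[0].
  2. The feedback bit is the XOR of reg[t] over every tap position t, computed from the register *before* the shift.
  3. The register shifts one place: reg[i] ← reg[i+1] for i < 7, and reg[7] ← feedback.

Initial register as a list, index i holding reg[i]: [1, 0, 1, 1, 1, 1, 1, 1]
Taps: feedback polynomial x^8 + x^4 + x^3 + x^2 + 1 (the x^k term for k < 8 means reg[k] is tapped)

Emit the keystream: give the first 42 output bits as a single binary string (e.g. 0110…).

101111110100110011010100011000001110101010

k : reg_k → out_k, fb_k
0: 10111111 → 1, fb=0
1: 01111110 → 0, fb=1
2: 11111101 → 1, fb=0
3: 11111010 → 1, fb=0
4: 11110100 → 1, fb=1
5: 11101001 → 1, fb=1
6: 11010011 → 1, fb=0
7: 10100110 → 1, fb=0
8: 01001100 → 0, fb=1
9: 10011001 → 1, fb=1
10: 00110011 → 0, fb=0
11: 01100110 → 0, fb=1
12: 11001101 → 1, fb=0
13: 10011010 → 1, fb=1
14: 00110101 → 0, fb=0
15: 01101010 → 0, fb=0
16: 11010100 → 1, fb=0
17: 10101000 → 1, fb=1
18: 01010001 → 0, fb=1
19: 10100011 → 1, fb=0
20: 01000110 → 0, fb=0
21: 10001100 → 1, fb=0
22: 00011000 → 0, fb=0
23: 00110000 → 0, fb=0
24: 01100000 → 0, fb=1
25: 11000001 → 1, fb=1
26: 10000011 → 1, fb=1
27: 00000111 → 0, fb=0
28: 00001110 → 0, fb=1
29: 00011101 → 0, fb=0
30: 00111010 → 0, fb=1
31: 01110101 → 0, fb=0
32: 11101010 → 1, fb=1
33: 11010101 → 1, fb=0
34: 10101010 → 1, fb=1
35: 01010101 → 0, fb=1
36: 10101011 → 1, fb=1
37: 01010111 → 0, fb=1
38: 10101111 → 1, fb=1
39: 01011111 → 0, fb=0
40: 10111110 → 1, fb=0
41: 01111100 → 0, fb=1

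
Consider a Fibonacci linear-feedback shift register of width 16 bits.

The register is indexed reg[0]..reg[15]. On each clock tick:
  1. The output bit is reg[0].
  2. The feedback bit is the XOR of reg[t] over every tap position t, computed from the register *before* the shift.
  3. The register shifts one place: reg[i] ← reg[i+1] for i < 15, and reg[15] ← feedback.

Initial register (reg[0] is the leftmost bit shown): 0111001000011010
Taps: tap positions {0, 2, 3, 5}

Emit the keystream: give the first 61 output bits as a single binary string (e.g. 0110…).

0111001000011010011010011110110110111100100000010011101010101

step | reg (before) | out | fb
   0 | 0111001000011010 | 0 | 0
   1 | 1110010000110100 | 1 | 1
   2 | 1100100001101001 | 1 | 1
   3 | 1001000011010011 | 1 | 0
   4 | 0010000110100110 | 0 | 1
   5 | 0100001101001101 | 0 | 0
   6 | 1000011010011010 | 1 | 0
   7 | 0000110100110100 | 0 | 1
   8 | 0001101001101001 | 0 | 1
   9 | 0011010011010011 | 0 | 1
  10 | 0110100110100111 | 0 | 1
  11 | 1101001101001111 | 1 | 0
  12 | 1010011010011110 | 1 | 1
  13 | 0100110100111101 | 0 | 1
  14 | 1001101001111011 | 1 | 0
  15 | 0011010011110110 | 0 | 1
  16 | 0110100111101101 | 0 | 1
  17 | 1101001111011011 | 1 | 0
  18 | 1010011110110110 | 1 | 1
  19 | 0100111101101101 | 0 | 1
  20 | 1001111011011011 | 1 | 1
  21 | 0011110110110111 | 0 | 1
  22 | 0111101101101111 | 0 | 0
  23 | 1111011011011110 | 1 | 0
  24 | 1110110110111100 | 1 | 1
  25 | 1101101101111001 | 1 | 0
  26 | 1011011011110010 | 1 | 0
  27 | 0110110111100100 | 0 | 0
  28 | 1101101111001000 | 1 | 0
  29 | 1011011110010000 | 1 | 0
  30 | 0110111100100000 | 0 | 0
  31 | 1101111001000000 | 1 | 1
  32 | 1011110010000001 | 1 | 0
  33 | 0111100100000010 | 0 | 0
  34 | 1111001000000100 | 1 | 1
  35 | 1110010000001001 | 1 | 1
  36 | 1100100000010011 | 1 | 1
  37 | 1001000000100111 | 1 | 0
  38 | 0010000001001110 | 0 | 1
  39 | 0100000010011101 | 0 | 0
  40 | 1000000100111010 | 1 | 1
  41 | 0000001001110101 | 0 | 0
  42 | 0000010011101010 | 0 | 1
  43 | 0000100111010101 | 0 | 0
  44 | 0001001110101010 | 0 | 1
  45 | 0010011101010101 | 0 | 0
  46 | 0100111010101010 | 0 | 1
  47 | 1001110101010101 | 1 | 1
  48 | 0011101010101011 | 0 | 0
  49 | 0111010101010110 | 0 | 1
  50 | 1110101010101101 | 1 | 0
  51 | 1101010101011010 | 1 | 1
  52 | 1010101010110101 | 1 | 0
  53 | 0101010101101010 | 0 | 0
  54 | 1010101011010100 | 1 | 0
  55 | 0101010110101000 | 0 | 0
  56 | 1010101101010000 | 1 | 0
  57 | 0101011010100000 | 0 | 0
  58 | 1010110101000000 | 1 | 1
  59 | 0101101010000001 | 0 | 1
  60 | 1011010100000011 | 1 | 0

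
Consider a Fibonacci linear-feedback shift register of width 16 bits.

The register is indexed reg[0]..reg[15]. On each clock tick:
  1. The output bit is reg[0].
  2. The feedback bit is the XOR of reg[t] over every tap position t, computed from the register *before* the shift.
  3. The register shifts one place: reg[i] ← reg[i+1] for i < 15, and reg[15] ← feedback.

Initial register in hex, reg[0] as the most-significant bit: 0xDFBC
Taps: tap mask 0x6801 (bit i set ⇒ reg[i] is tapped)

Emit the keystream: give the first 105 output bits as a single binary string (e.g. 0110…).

tick  register→output (feedback)
  0  1101111110111100→1 (1)
  1  1011111101111001→1 (0)
  2  0111111011110010→0 (0)
  3  1111110111100100→1 (0)
  4  1111101111001000→1 (1)
  5  1111011110010001→1 (0)
  6  1110111100100010→1 (0)
  7  1101111001000100→1 (0)
  8  1011110010001000→1 (1)
  9  0111100100010001→0 (1)
 10  1111001000100011→1 (0)
 11  1110010001000110→1 (1)
 12  1100100010001101→1 (0)
 13  1001000100011010→1 (1)
 14  0010001000110101→0 (0)
 15  0100010001101010→0 (1)
 16  1000100011010101→1 (1)
 17  0001000110101011→0 (1)
 18  0010001101010111→0 (1)
 19  0100011010101111→0 (0)
 20  1000110101011110→1 (0)
 21  0001101010111100→0 (0)
 22  0011010101111000→0 (1)
 23  0110101011110001→0 (1)
 24  1101010111100011→1 (0)
 25  1010101111000110→1 (1)
 26  0101011110001101→0 (1)
 27  1010111100011011→1 (1)
 28  0101111000110111→0 (1)
 29  1011110001101111→1 (1)
 30  0111100011011111→0 (1)
 31  1111000110111111→1 (0)
 32  1110001101111110→1 (0)
 33  1100011011111100→1 (1)
 34  1000110111111001→1 (0)
 35  0001101111110010→0 (0)
 36  0011011111100100→0 (1)
 37  0110111111001001→0 (0)
 38  1101111110010010→1 (1)
 39  1011111100100101→1 (0)
 40  0111111001001010→0 (1)
 41  1111110010010101→1 (1)
 42  1111100100101011→1 (0)
 43  1111001001010110→1 (0)
 44  1110010010101100→1 (0)
 45  1100100101011000→1 (0)
 46  1001001010110000→1 (0)
 47  0010010101100000→0 (0)
 48  0100101011000000→0 (0)
 49  1001010110000000→1 (1)
 50  0010101100000001→0 (0)
 51  0101011000000010→0 (1)
 52  1010110000000101→1 (0)
 53  0101100000001010→0 (1)
 54  1011000000010101→1 (1)
 55  0110000000101011→0 (1)
 56  1100000001010111→1 (0)
 57  1000000010101110→1 (1)
 58  0000000101011101→0 (0)
 59  0000001010111010→0 (0)
 60  0000010101110100→0 (0)
 61  0000101011101000→0 (0)
 62  0001010111010000→0 (1)
 63  0010101110100001→0 (0)
 64  0101011101000010→0 (1)
 65  1010111010000101→1 (0)
 66  0101110100001010→0 (1)
 67  1011101000010101→1 (1)
 68  0111010000101011→0 (1)
 69  1110100001010111→1 (0)
 70  1101000010101110→1 (1)
 71  1010000101011101→1 (1)
 72  0100001010111011→0 (0)
 73  1000010101110110→1 (0)
 74  0000101011101100→0 (1)
 75  0001010111011001→0 (1)
 76  0010101110110011→0 (0)
 77  0101011101100110→0 (0)
 78  1010111011001100→1 (0)
 79  0101110110011000→0 (1)
 80  1011101100110001→1 (0)
 81  0111011001100010→0 (1)
 82  1110110011000101→1 (0)
 83  1101100110001010→1 (0)
 84  1011001100010100→1 (1)
 85  0110011000101001→0 (0)
 86  1100110001010010→1 (1)
 87  1001100010100101→1 (0)
 88  0011000101001010→0 (1)
 89  0110001010010101→0 (0)
 90  1100010100101010→1 (0)
 91  1000101001010100→1 (1)
 92  0001010010101001→0 (0)
 93  0010100101010010→0 (0)
 94  0101001010100100→0 (1)
 95  1010010101001001→1 (1)
 96  0100101010010011→0 (0)
 97  1001010100100110→1 (1)
 98  0010101001001101→0 (1)
 99  0101010010011011→0 (0)
100  1010100100110110→1 (0)
101  0101001001101100→0 (1)
102  1010010011011001→1 (0)
103  0100100110110010→0 (0)
104  1001001101100100→1 (0)

110111111011110010001000110101011110001101111110010010101100000001010111010000101011101100110001010010101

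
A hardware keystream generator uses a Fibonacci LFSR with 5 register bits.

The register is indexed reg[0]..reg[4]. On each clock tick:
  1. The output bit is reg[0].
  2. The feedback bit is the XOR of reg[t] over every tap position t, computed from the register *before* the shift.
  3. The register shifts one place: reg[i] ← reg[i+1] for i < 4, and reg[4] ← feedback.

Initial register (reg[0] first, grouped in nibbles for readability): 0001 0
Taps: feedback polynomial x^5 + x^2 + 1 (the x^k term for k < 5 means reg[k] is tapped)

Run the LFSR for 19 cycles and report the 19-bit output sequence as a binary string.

0001001011001111100

step | reg (before) | out | fb
   0 | 00010 | 0 | 0
   1 | 00100 | 0 | 1
   2 | 01001 | 0 | 0
   3 | 10010 | 1 | 1
   4 | 00101 | 0 | 1
   5 | 01011 | 0 | 0
   6 | 10110 | 1 | 0
   7 | 01100 | 0 | 1
   8 | 11001 | 1 | 1
   9 | 10011 | 1 | 1
  10 | 00111 | 0 | 1
  11 | 01111 | 0 | 1
  12 | 11111 | 1 | 0
  13 | 11110 | 1 | 0
  14 | 11100 | 1 | 0
  15 | 11000 | 1 | 1
  16 | 10001 | 1 | 1
  17 | 00011 | 0 | 0
  18 | 00110 | 0 | 1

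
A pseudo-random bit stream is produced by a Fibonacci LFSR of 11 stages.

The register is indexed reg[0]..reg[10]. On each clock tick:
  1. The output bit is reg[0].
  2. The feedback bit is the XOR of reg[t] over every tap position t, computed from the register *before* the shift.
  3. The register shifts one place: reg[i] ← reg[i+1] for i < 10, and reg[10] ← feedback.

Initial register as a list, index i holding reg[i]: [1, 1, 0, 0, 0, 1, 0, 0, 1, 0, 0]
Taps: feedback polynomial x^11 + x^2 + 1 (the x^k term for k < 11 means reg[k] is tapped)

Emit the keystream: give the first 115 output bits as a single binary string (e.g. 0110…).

1100010010011010110111100011010011011100111101011110010001001110101011101000001010010001000110101010111000000010110

step | reg (before) | out | fb
   0 | 11000100100 | 1 | 1
   1 | 10001001001 | 1 | 1
   2 | 00010010011 | 0 | 0
   3 | 00100100110 | 0 | 1
   4 | 01001001101 | 0 | 0
   5 | 10010011010 | 1 | 1
   6 | 00100110101 | 0 | 1
   7 | 01001101011 | 0 | 0
   8 | 10011010110 | 1 | 1
   9 | 00110101101 | 0 | 1
  10 | 01101011011 | 0 | 1
  11 | 11010110111 | 1 | 1
  12 | 10101101111 | 1 | 0
  13 | 01011011110 | 0 | 0
  14 | 10110111100 | 1 | 0
  15 | 01101111000 | 0 | 1
  16 | 11011110001 | 1 | 1
  17 | 10111100011 | 1 | 0
  18 | 01111000110 | 0 | 1
  19 | 11110001101 | 1 | 0
  20 | 11100011010 | 1 | 0
  21 | 11000110100 | 1 | 1
  22 | 10001101001 | 1 | 1
  23 | 00011010011 | 0 | 0
  24 | 00110100110 | 0 | 1
  25 | 01101001101 | 0 | 1
  26 | 11010011011 | 1 | 1
  27 | 10100110111 | 1 | 0
  28 | 01001101110 | 0 | 0
  29 | 10011011100 | 1 | 1
  30 | 00110111001 | 0 | 1
  31 | 01101110011 | 0 | 1
  32 | 11011100111 | 1 | 1
  33 | 10111001111 | 1 | 0
  34 | 01110011110 | 0 | 1
  35 | 11100111101 | 1 | 0
  36 | 11001111010 | 1 | 1
  37 | 10011110101 | 1 | 1
  38 | 00111101011 | 0 | 1
  39 | 01111010111 | 0 | 1
  40 | 11110101111 | 1 | 0
  41 | 11101011110 | 1 | 0
  42 | 11010111100 | 1 | 1
  43 | 10101111001 | 1 | 0
  44 | 01011110010 | 0 | 0
  45 | 10111100100 | 1 | 0
  46 | 01111001000 | 0 | 1
  47 | 11110010001 | 1 | 0
  48 | 11100100010 | 1 | 0
  49 | 11001000100 | 1 | 1
  50 | 10010001001 | 1 | 1
  51 | 00100010011 | 0 | 1
  52 | 01000100111 | 0 | 0
  53 | 10001001110 | 1 | 1
  54 | 00010011101 | 0 | 0
  55 | 00100111010 | 0 | 1
  56 | 01001110101 | 0 | 0
  57 | 10011101010 | 1 | 1
  58 | 00111010101 | 0 | 1
  59 | 01110101011 | 0 | 1
  60 | 11101010111 | 1 | 0
  61 | 11010101110 | 1 | 1
  62 | 10101011101 | 1 | 0
  63 | 01010111010 | 0 | 0
  64 | 10101110100 | 1 | 0
  65 | 01011101000 | 0 | 0
  66 | 10111010000 | 1 | 0
  67 | 01110100000 | 0 | 1
  68 | 11101000001 | 1 | 0
  69 | 11010000010 | 1 | 1
  70 | 10100000101 | 1 | 0
  71 | 01000001010 | 0 | 0
  72 | 10000010100 | 1 | 1
  73 | 00000101001 | 0 | 0
  74 | 00001010010 | 0 | 0
  75 | 00010100100 | 0 | 0
  76 | 00101001000 | 0 | 1
  77 | 01010010001 | 0 | 0
  78 | 10100100010 | 1 | 0
  79 | 01001000100 | 0 | 0
  80 | 10010001000 | 1 | 1
  81 | 00100010001 | 0 | 1
  82 | 01000100011 | 0 | 0
  83 | 10001000110 | 1 | 1
  84 | 00010001101 | 0 | 0
  85 | 00100011010 | 0 | 1
  86 | 01000110101 | 0 | 0
  87 | 10001101010 | 1 | 1
  88 | 00011010101 | 0 | 0
  89 | 00110101010 | 0 | 1
  90 | 01101010101 | 0 | 1
  91 | 11010101011 | 1 | 1
  92 | 10101010111 | 1 | 0
  93 | 01010101110 | 0 | 0
  94 | 10101011100 | 1 | 0
  95 | 01010111000 | 0 | 0
  96 | 10101110000 | 1 | 0
  97 | 01011100000 | 0 | 0
  98 | 10111000000 | 1 | 0
  99 | 01110000000 | 0 | 1
 100 | 11100000001 | 1 | 0
 101 | 11000000010 | 1 | 1
 102 | 10000000101 | 1 | 1
 103 | 00000001011 | 0 | 0
 104 | 00000010110 | 0 | 0
 105 | 00000101100 | 0 | 0
 106 | 00001011000 | 0 | 0
 107 | 00010110000 | 0 | 0
 108 | 00101100000 | 0 | 1
 109 | 01011000001 | 0 | 0
 110 | 10110000010 | 1 | 0
 111 | 01100000100 | 0 | 1
 112 | 11000001001 | 1 | 1
 113 | 10000010011 | 1 | 1
 114 | 00000100111 | 0 | 0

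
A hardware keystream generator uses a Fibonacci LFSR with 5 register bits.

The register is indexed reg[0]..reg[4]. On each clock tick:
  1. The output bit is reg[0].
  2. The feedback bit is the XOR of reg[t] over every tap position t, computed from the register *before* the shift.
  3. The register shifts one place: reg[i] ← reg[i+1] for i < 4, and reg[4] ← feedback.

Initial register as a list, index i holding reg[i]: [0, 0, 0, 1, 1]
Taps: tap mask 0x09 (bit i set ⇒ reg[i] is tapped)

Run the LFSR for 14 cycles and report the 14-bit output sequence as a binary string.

00011111001101

k : reg_k → out_k, fb_k
0: 00011 → 0, fb=1
1: 00111 → 0, fb=1
2: 01111 → 0, fb=1
3: 11111 → 1, fb=0
4: 11110 → 1, fb=0
5: 11100 → 1, fb=1
6: 11001 → 1, fb=1
7: 10011 → 1, fb=0
8: 00110 → 0, fb=1
9: 01101 → 0, fb=0
10: 11010 → 1, fb=0
11: 10100 → 1, fb=1
12: 01001 → 0, fb=0
13: 10010 → 1, fb=0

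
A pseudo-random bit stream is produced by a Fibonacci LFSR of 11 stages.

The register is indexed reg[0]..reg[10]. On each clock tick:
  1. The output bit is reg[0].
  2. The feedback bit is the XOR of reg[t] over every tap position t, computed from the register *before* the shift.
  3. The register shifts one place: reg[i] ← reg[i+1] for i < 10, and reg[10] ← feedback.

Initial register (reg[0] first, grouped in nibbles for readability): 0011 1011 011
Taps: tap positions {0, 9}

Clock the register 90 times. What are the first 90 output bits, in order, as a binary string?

001110110111100100100110100001011011111101101100110110110100100100100001011110101000110001

step | reg (before) | out | fb
   0 | 00111011011 | 0 | 1
   1 | 01110110111 | 0 | 1
   2 | 11101101111 | 1 | 0
   3 | 11011011110 | 1 | 0
   4 | 10110111100 | 1 | 1
   5 | 01101111001 | 0 | 0
   6 | 11011110010 | 1 | 0
   7 | 10111100100 | 1 | 1
   8 | 01111001001 | 0 | 0
   9 | 11110010010 | 1 | 0
  10 | 11100100100 | 1 | 1
  11 | 11001001001 | 1 | 1
  12 | 10010010011 | 1 | 0
  13 | 00100100110 | 0 | 1
  14 | 01001001101 | 0 | 0
  15 | 10010011010 | 1 | 0
  16 | 00100110100 | 0 | 0
  17 | 01001101000 | 0 | 0
  18 | 10011010000 | 1 | 1
  19 | 00110100001 | 0 | 0
  20 | 01101000010 | 0 | 1
  21 | 11010000101 | 1 | 1
  22 | 10100001011 | 1 | 0
  23 | 01000010110 | 0 | 1
  24 | 10000101101 | 1 | 1
  25 | 00001011011 | 0 | 1
  26 | 00010110111 | 0 | 1
  27 | 00101101111 | 0 | 1
  28 | 01011011111 | 0 | 1
  29 | 10110111111 | 1 | 0
  30 | 01101111110 | 0 | 1
  31 | 11011111101 | 1 | 1
  32 | 10111111011 | 1 | 0
  33 | 01111110110 | 0 | 1
  34 | 11111101101 | 1 | 1
  35 | 11111011011 | 1 | 0
  36 | 11110110110 | 1 | 0
  37 | 11101101100 | 1 | 1
  38 | 11011011001 | 1 | 1
  39 | 10110110011 | 1 | 0
  40 | 01101100110 | 0 | 1
  41 | 11011001101 | 1 | 1
  42 | 10110011011 | 1 | 0
  43 | 01100110110 | 0 | 1
  44 | 11001101101 | 1 | 1
  45 | 10011011011 | 1 | 0
  46 | 00110110110 | 0 | 1
  47 | 01101101101 | 0 | 0
  48 | 11011011010 | 1 | 0
  49 | 10110110100 | 1 | 1
  50 | 01101101001 | 0 | 0
  51 | 11011010010 | 1 | 0
  52 | 10110100100 | 1 | 1
  53 | 01101001001 | 0 | 0
  54 | 11010010010 | 1 | 0
  55 | 10100100100 | 1 | 1
  56 | 01001001001 | 0 | 0
  57 | 10010010010 | 1 | 0
  58 | 00100100100 | 0 | 0
  59 | 01001001000 | 0 | 0
  60 | 10010010000 | 1 | 1
  61 | 00100100001 | 0 | 0
  62 | 01001000010 | 0 | 1
  63 | 10010000101 | 1 | 1
  64 | 00100001011 | 0 | 1
  65 | 01000010111 | 0 | 1
  66 | 10000101111 | 1 | 0
  67 | 00001011110 | 0 | 1
  68 | 00010111101 | 0 | 0
  69 | 00101111010 | 0 | 1
  70 | 01011110101 | 0 | 0
  71 | 10111101010 | 1 | 0
  72 | 01111010100 | 0 | 0
  73 | 11110101000 | 1 | 1
  74 | 11101010001 | 1 | 1
  75 | 11010100011 | 1 | 0
  76 | 10101000110 | 1 | 0
  77 | 01010001100 | 0 | 0
  78 | 10100011000 | 1 | 1
  79 | 01000110001 | 0 | 0
  80 | 10001100010 | 1 | 0
  81 | 00011000100 | 0 | 0
  82 | 00110001000 | 0 | 0
  83 | 01100010000 | 0 | 0
  84 | 11000100000 | 1 | 1
  85 | 10001000001 | 1 | 1
  86 | 00010000011 | 0 | 1
  87 | 00100000111 | 0 | 1
  88 | 01000001111 | 0 | 1
  89 | 10000011111 | 1 | 0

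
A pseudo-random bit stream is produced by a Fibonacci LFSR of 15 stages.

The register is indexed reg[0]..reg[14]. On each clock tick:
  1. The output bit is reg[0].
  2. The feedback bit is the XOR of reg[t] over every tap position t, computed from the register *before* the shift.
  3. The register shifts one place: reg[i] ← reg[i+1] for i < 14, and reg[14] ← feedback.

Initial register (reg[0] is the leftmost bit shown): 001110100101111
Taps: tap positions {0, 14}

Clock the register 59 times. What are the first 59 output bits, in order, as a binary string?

00111010010111111010011100101010011101000110011101001111011

k : reg_k → out_k, fb_k
0: 001110100101111 → 0, fb=1
1: 011101001011111 → 0, fb=1
2: 111010010111111 → 1, fb=0
3: 110100101111110 → 1, fb=1
4: 101001011111101 → 1, fb=0
5: 010010111111010 → 0, fb=0
6: 100101111110100 → 1, fb=1
7: 001011111101001 → 0, fb=1
8: 010111111010011 → 0, fb=1
9: 101111110100111 → 1, fb=0
10: 011111101001110 → 0, fb=0
11: 111111010011100 → 1, fb=1
12: 111110100111001 → 1, fb=0
13: 111101001110010 → 1, fb=1
14: 111010011100101 → 1, fb=0
15: 110100111001010 → 1, fb=1
16: 101001110010101 → 1, fb=0
17: 010011100101010 → 0, fb=0
18: 100111001010100 → 1, fb=1
19: 001110010101001 → 0, fb=1
20: 011100101010011 → 0, fb=1
21: 111001010100111 → 1, fb=0
22: 110010101001110 → 1, fb=1
23: 100101010011101 → 1, fb=0
24: 001010100111010 → 0, fb=0
25: 010101001110100 → 0, fb=0
26: 101010011101000 → 1, fb=1
27: 010100111010001 → 0, fb=1
28: 101001110100011 → 1, fb=0
29: 010011101000110 → 0, fb=0
30: 100111010001100 → 1, fb=1
31: 001110100011001 → 0, fb=1
32: 011101000110011 → 0, fb=1
33: 111010001100111 → 1, fb=0
34: 110100011001110 → 1, fb=1
35: 101000110011101 → 1, fb=0
36: 010001100111010 → 0, fb=0
37: 100011001110100 → 1, fb=1
38: 000110011101001 → 0, fb=1
39: 001100111010011 → 0, fb=1
40: 011001110100111 → 0, fb=1
41: 110011101001111 → 1, fb=0
42: 100111010011110 → 1, fb=1
43: 001110100111101 → 0, fb=1
44: 011101001111011 → 0, fb=1
45: 111010011110111 → 1, fb=0
46: 110100111101110 → 1, fb=1
47: 101001111011101 → 1, fb=0
48: 010011110111010 → 0, fb=0
49: 100111101110100 → 1, fb=1
50: 001111011101001 → 0, fb=1
51: 011110111010011 → 0, fb=1
52: 111101110100111 → 1, fb=0
53: 111011101001110 → 1, fb=1
54: 110111010011101 → 1, fb=0
55: 101110100111010 → 1, fb=1
56: 011101001110101 → 0, fb=1
57: 111010011101011 → 1, fb=0
58: 110100111010110 → 1, fb=1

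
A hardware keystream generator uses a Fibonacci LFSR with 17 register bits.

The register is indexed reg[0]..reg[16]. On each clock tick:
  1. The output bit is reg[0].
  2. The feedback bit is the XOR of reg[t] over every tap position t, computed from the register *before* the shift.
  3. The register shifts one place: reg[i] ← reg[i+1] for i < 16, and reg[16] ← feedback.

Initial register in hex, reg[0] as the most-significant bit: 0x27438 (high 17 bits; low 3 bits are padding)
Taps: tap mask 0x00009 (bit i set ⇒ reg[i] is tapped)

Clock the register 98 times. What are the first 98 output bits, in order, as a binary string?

step | reg (before) | out | fb
   0 | 00100111010000111 | 0 | 0
   1 | 01001110100001110 | 0 | 0
   2 | 10011101000011100 | 1 | 0
   3 | 00111010000111000 | 0 | 1
   4 | 01110100001110001 | 0 | 1
   5 | 11101000011100011 | 1 | 1
   6 | 11010000111000111 | 1 | 0
   7 | 10100001110001110 | 1 | 1
   8 | 01000011100011101 | 0 | 0
   9 | 10000111000111010 | 1 | 1
  10 | 00001110001110101 | 0 | 0
  11 | 00011100011101010 | 0 | 1
  12 | 00111000111010101 | 0 | 1
  13 | 01110001110101011 | 0 | 1
  14 | 11100011101010111 | 1 | 1
  15 | 11000111010101111 | 1 | 1
  16 | 10001110101011111 | 1 | 1
  17 | 00011101010111111 | 0 | 1
  18 | 00111010101111111 | 0 | 1
  19 | 01110101011111111 | 0 | 1
  20 | 11101010111111111 | 1 | 1
  21 | 11010101111111111 | 1 | 0
  22 | 10101011111111110 | 1 | 1
  23 | 01010111111111101 | 0 | 1
  24 | 10101111111111011 | 1 | 1
  25 | 01011111111110111 | 0 | 1
  26 | 10111111111101111 | 1 | 0
  27 | 01111111111011110 | 0 | 1
  28 | 11111111110111101 | 1 | 0
  29 | 11111111101111010 | 1 | 0
  30 | 11111111011110100 | 1 | 0
  31 | 11111110111101000 | 1 | 0
  32 | 11111101111010000 | 1 | 0
  33 | 11111011110100000 | 1 | 0
  34 | 11110111101000000 | 1 | 0
  35 | 11101111010000000 | 1 | 1
  36 | 11011110100000001 | 1 | 0
  37 | 10111101000000010 | 1 | 0
  38 | 01111010000000100 | 0 | 1
  39 | 11110100000001001 | 1 | 0
  40 | 11101000000010010 | 1 | 1
  41 | 11010000000100101 | 1 | 0
  42 | 10100000001001010 | 1 | 1
  43 | 01000000010010101 | 0 | 0
  44 | 10000000100101010 | 1 | 1
  45 | 00000001001010101 | 0 | 0
  46 | 00000010010101010 | 0 | 0
  47 | 00000100101010100 | 0 | 0
  48 | 00001001010101000 | 0 | 0
  49 | 00010010101010000 | 0 | 1
  50 | 00100101010100001 | 0 | 0
  51 | 01001010101000010 | 0 | 0
  52 | 10010101010000100 | 1 | 0
  53 | 00101010100001000 | 0 | 0
  54 | 01010101000010000 | 0 | 1
  55 | 10101010000100001 | 1 | 1
  56 | 01010100001000011 | 0 | 1
  57 | 10101000010000111 | 1 | 1
  58 | 01010000100001111 | 0 | 1
  59 | 10100001000011111 | 1 | 1
  60 | 01000010000111111 | 0 | 0
  61 | 10000100001111110 | 1 | 1
  62 | 00001000011111101 | 0 | 0
  63 | 00010000111111010 | 0 | 1
  64 | 00100001111110101 | 0 | 0
  65 | 01000011111101010 | 0 | 0
  66 | 10000111111010100 | 1 | 1
  67 | 00001111110101001 | 0 | 0
  68 | 00011111101010010 | 0 | 1
  69 | 00111111010100101 | 0 | 1
  70 | 01111110101001011 | 0 | 1
  71 | 11111101010010111 | 1 | 0
  72 | 11111010100101110 | 1 | 0
  73 | 11110101001011100 | 1 | 0
  74 | 11101010010111000 | 1 | 1
  75 | 11010100101110001 | 1 | 0
  76 | 10101001011100010 | 1 | 1
  77 | 01010010111000101 | 0 | 1
  78 | 10100101110001011 | 1 | 1
  79 | 01001011100010111 | 0 | 0
  80 | 10010111000101110 | 1 | 0
  81 | 00101110001011100 | 0 | 0
  82 | 01011100010111000 | 0 | 1
  83 | 10111000101110001 | 1 | 0
  84 | 01110001011100010 | 0 | 1
  85 | 11100010111000101 | 1 | 1
  86 | 11000101110001011 | 1 | 1
  87 | 10001011100010111 | 1 | 1
  88 | 00010111000101111 | 0 | 1
  89 | 00101110001011111 | 0 | 0
  90 | 01011100010111110 | 0 | 1
  91 | 10111000101111101 | 1 | 0
  92 | 01110001011111010 | 0 | 1
  93 | 11100010111110101 | 1 | 1
  94 | 11000101111101011 | 1 | 1
  95 | 10001011111010111 | 1 | 1
  96 | 00010111110101111 | 0 | 1
  97 | 00101111101011111 | 0 | 0

00100111010000111000111010101111111111011110100000001001010101000010000111111010100101110001011100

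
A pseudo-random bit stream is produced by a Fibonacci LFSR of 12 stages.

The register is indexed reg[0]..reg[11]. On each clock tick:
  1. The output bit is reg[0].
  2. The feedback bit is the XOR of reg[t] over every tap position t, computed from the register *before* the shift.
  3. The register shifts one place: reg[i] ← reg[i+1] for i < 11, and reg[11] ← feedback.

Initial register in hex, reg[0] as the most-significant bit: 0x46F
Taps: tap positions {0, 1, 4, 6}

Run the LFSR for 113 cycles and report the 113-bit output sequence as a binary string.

step | reg (before) | out | fb
   0 | 010001101111 | 0 | 0
   1 | 100011011110 | 1 | 0
   2 | 000110111100 | 0 | 0
   3 | 001101111000 | 0 | 1
   4 | 011011110001 | 0 | 1
   5 | 110111100011 | 1 | 0
   6 | 101111000110 | 1 | 0
   7 | 011110001100 | 0 | 0
   8 | 111100011000 | 1 | 0
   9 | 111000110000 | 1 | 1
  10 | 110001100001 | 1 | 1
  11 | 100011000011 | 1 | 0
  12 | 000110000110 | 0 | 1
  13 | 001100001101 | 0 | 0
  14 | 011000011010 | 0 | 1
  15 | 110000110101 | 1 | 1
  16 | 100001101011 | 1 | 0
  17 | 000011010110 | 0 | 1
  18 | 000110101101 | 0 | 0
  19 | 001101011010 | 0 | 0
  20 | 011010110100 | 0 | 1
  21 | 110101101001 | 1 | 1
  22 | 101011010011 | 1 | 0
  23 | 010110100110 | 0 | 1
  24 | 101101001101 | 1 | 1
  25 | 011010011011 | 0 | 0
  26 | 110100110110 | 1 | 1
  27 | 101001101101 | 1 | 0
  28 | 010011011010 | 0 | 0
  29 | 100110110100 | 1 | 1
  30 | 001101101001 | 0 | 1
  31 | 011011010011 | 0 | 0
  32 | 110110100110 | 1 | 0
  33 | 101101001100 | 1 | 1
  34 | 011010011001 | 0 | 0
  35 | 110100110010 | 1 | 1
  36 | 101001100101 | 1 | 0
  37 | 010011001010 | 0 | 0
  38 | 100110010100 | 1 | 0
  39 | 001100101000 | 0 | 1
  40 | 011001010001 | 0 | 1
  41 | 110010100011 | 1 | 0
  42 | 100101000110 | 1 | 1
  43 | 001010001101 | 0 | 1
  44 | 010100011011 | 0 | 1
  45 | 101000110111 | 1 | 0
  46 | 010001101110 | 0 | 0
  47 | 100011011100 | 1 | 0
  48 | 000110111000 | 0 | 0
  49 | 001101110000 | 0 | 1
  50 | 011011100001 | 0 | 1
  51 | 110111000011 | 1 | 1
  52 | 101110000111 | 1 | 0
  53 | 011100001110 | 0 | 1
  54 | 111000011101 | 1 | 0
  55 | 110000111010 | 1 | 1
  56 | 100001110101 | 1 | 0
  57 | 000011101010 | 0 | 0
  58 | 000111010100 | 0 | 1
  59 | 001110101001 | 0 | 0
  60 | 011101010010 | 0 | 1
  61 | 111010100101 | 1 | 0
  62 | 110101001010 | 1 | 0
  63 | 101010010100 | 1 | 0
  64 | 010100101000 | 0 | 0
  65 | 101001010000 | 1 | 1
  66 | 010010100001 | 0 | 1
  67 | 100101000011 | 1 | 1
  68 | 001010000111 | 0 | 1
  69 | 010100001111 | 0 | 1
  70 | 101000011111 | 1 | 1
  71 | 010000111111 | 0 | 0
  72 | 100001111110 | 1 | 0
  73 | 000011111100 | 0 | 0
  74 | 000111111000 | 0 | 0
  75 | 001111110000 | 0 | 0
  76 | 011111100000 | 0 | 1
  77 | 111111000001 | 1 | 1
  78 | 111110000011 | 1 | 1
  79 | 111100000111 | 1 | 0
  80 | 111000001110 | 1 | 0
  81 | 110000011100 | 1 | 0
  82 | 100000111000 | 1 | 0
  83 | 000001110000 | 0 | 1
  84 | 000011100001 | 0 | 0
  85 | 000111000010 | 0 | 1
  86 | 001110000101 | 0 | 1
  87 | 011100001011 | 0 | 1
  88 | 111000010111 | 1 | 0
  89 | 110000101110 | 1 | 1
  90 | 100001011101 | 1 | 1
  91 | 000010111011 | 0 | 0
  92 | 000101110110 | 0 | 1
  93 | 001011101101 | 0 | 0
  94 | 010111011010 | 0 | 0
  95 | 101110110100 | 1 | 1
  96 | 011101101001 | 0 | 0
  97 | 111011010010 | 1 | 1
  98 | 110110100101 | 1 | 0
  99 | 101101001010 | 1 | 1
 100 | 011010010101 | 0 | 0
 101 | 110100101010 | 1 | 1
 102 | 101001010101 | 1 | 1
 103 | 010010101011 | 0 | 1
 104 | 100101010111 | 1 | 1
 105 | 001010101111 | 0 | 0
 106 | 010101011110 | 0 | 1
 107 | 101010111101 | 1 | 1
 108 | 010101111011 | 0 | 0
 109 | 101011110110 | 1 | 1
 110 | 010111101101 | 0 | 1
 111 | 101111011011 | 1 | 0
 112 | 011110110110 | 0 | 1

01000110111100011000011010110100110110100110010100011011100001110101001010000111111000001110000101110110100101010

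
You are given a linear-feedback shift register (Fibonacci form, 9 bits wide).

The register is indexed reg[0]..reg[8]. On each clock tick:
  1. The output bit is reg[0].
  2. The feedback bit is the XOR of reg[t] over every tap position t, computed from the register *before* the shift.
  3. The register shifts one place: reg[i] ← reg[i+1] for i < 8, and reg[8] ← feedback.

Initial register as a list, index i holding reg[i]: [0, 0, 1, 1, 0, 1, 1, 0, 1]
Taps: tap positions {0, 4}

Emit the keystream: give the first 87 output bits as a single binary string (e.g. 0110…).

tick  register→output (feedback)
  0  001101101→0 (0)
  1  011011010→0 (1)
  2  110110101→1 (0)
  3  101101010→1 (1)
  4  011010101→0 (1)
  5  110101011→1 (1)
  6  101010111→1 (0)
  7  010101110→0 (0)
  8  101011100→1 (0)
  9  010111000→0 (1)
 10  101110001→1 (0)
 11  011100010→0 (0)
 12  111000100→1 (1)
 13  110001001→1 (1)
 14  100010011→1 (0)
 15  000100110→0 (0)
 16  001001100→0 (0)
 17  010011000→0 (1)
 18  100110001→1 (0)
 19  001100010→0 (0)
 20  011000100→0 (0)
 21  110001000→1 (1)
 22  100010001→1 (0)
 23  000100010→0 (0)
 24  001000100→0 (0)
 25  010001000→0 (0)
 26  100010000→1 (0)
 27  000100000→0 (0)
 28  001000000→0 (0)
 29  010000000→0 (0)
 30  100000000→1 (1)
 31  000000001→0 (0)
 32  000000010→0 (0)
 33  000000100→0 (0)
 34  000001000→0 (0)
 35  000010000→0 (1)
 36  000100001→0 (0)
 37  001000010→0 (0)
 38  010000100→0 (0)
 39  100001000→1 (1)
 40  000010001→0 (1)
 41  000100011→0 (0)
 42  001000110→0 (0)
 43  010001100→0 (0)
 44  100011000→1 (0)
 45  000110000→0 (1)
 46  001100001→0 (0)
 47  011000010→0 (0)
 48  110000100→1 (1)
 49  100001001→1 (1)
 50  000010011→0 (1)
 51  000100111→0 (0)
 52  001001110→0 (0)
 53  010011100→0 (1)
 54  100111001→1 (0)
 55  001110010→0 (1)
 56  011100101→0 (0)
 57  111001010→1 (1)
 58  110010101→1 (0)
 59  100101010→1 (1)
 60  001010101→0 (1)
 61  010101011→0 (0)
 62  101010110→1 (0)
 63  010101100→0 (0)
 64  101011000→1 (0)
 65  010110000→0 (1)
 66  101100001→1 (1)
 67  011000011→0 (0)
 68  110000110→1 (1)
 69  100001101→1 (1)
 70  000011011→0 (1)
 71  000110111→0 (1)
 72  001101111→0 (0)
 73  011011110→0 (1)
 74  110111101→1 (0)
 75  101111010→1 (0)
 76  011110100→0 (1)
 77  111101001→1 (1)
 78  111010011→1 (0)
 79  110100110→1 (1)
 80  101001101→1 (1)
 81  010011011→0 (1)
 82  100110111→1 (0)
 83  001101110→0 (0)
 84  011011100→0 (1)
 85  110111001→1 (0)
 86  101110010→1 (0)

001101101010111000100110001000100000000100001000110000100111001010101100001101111010011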